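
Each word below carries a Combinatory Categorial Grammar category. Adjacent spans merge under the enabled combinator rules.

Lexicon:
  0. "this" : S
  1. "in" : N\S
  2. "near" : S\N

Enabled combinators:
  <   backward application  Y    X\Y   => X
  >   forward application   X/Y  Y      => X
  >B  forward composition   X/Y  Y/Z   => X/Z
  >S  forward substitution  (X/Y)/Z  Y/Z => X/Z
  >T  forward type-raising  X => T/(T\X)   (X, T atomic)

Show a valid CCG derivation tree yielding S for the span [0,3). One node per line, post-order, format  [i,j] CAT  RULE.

[0,3] S   <
  [0,2] N   <
    [0,1] "this" : S
    [1,2] "in" : N\S
  [2,3] "near" : S\N

[0,1] S  lex  "this"
[1,2] N\S  lex  "in"
[0,2] N  <  k=1
[2,3] S\N  lex  "near"
[0,3] S  <  k=2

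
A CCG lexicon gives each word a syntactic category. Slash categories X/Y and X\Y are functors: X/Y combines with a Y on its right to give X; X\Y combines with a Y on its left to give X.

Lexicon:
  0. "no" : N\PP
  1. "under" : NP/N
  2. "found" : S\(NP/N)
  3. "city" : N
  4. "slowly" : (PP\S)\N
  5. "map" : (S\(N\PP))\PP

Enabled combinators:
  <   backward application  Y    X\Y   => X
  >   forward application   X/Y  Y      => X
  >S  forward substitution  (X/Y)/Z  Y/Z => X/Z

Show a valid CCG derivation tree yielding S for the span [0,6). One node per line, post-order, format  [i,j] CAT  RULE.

[0,6] S   <
  [0,1] "no" : N\PP
  [1,6] S\(N\PP)   <
    [1,5] PP   <
      [1,3] S   <
        [1,2] "under" : NP/N
        [2,3] "found" : S\(NP/N)
      [3,5] PP\S   <
        [3,4] "city" : N
        [4,5] "slowly" : (PP\S)\N
    [5,6] "map" : (S\(N\PP))\PP

[0,1] N\PP  lex  "no"
[1,2] NP/N  lex  "under"
[2,3] S\(NP/N)  lex  "found"
[1,3] S  <  k=2
[3,4] N  lex  "city"
[4,5] (PP\S)\N  lex  "slowly"
[3,5] PP\S  <  k=4
[1,5] PP  <  k=3
[5,6] (S\(N\PP))\PP  lex  "map"
[1,6] S\(N\PP)  <  k=5
[0,6] S  <  k=1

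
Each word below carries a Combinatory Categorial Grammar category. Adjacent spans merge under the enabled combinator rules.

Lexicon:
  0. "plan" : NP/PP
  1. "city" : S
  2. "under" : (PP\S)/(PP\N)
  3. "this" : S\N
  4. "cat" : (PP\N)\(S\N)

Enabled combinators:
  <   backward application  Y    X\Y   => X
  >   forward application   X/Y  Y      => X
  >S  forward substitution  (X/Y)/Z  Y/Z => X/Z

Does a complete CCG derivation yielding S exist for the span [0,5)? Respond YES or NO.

NP/PP S (PP\S)/(PP\N) S\N (PP\N)\(S\N)
CKY chart[0,5] = {NP}; S ∉ chart

NO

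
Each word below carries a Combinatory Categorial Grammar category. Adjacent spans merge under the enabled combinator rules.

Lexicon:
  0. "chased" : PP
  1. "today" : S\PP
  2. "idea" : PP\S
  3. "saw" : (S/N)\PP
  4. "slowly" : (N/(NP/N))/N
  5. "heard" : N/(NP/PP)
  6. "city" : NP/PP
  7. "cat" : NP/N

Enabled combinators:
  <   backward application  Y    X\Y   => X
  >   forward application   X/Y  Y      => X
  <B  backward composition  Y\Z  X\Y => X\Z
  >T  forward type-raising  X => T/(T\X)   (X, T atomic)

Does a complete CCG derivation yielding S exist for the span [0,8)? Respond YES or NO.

[0,8] S   >
  [0,4] S/N   <
    [0,3] PP   <
      [0,2] S   >
        [0,1] S/(S\PP)   >T
          [0,1] "chased" : PP
        [1,2] "today" : S\PP
      [2,3] "idea" : PP\S
    [3,4] "saw" : (S/N)\PP
  [4,8] N   >
    [4,7] N/(NP/N)   >
      [4,5] "slowly" : (N/(NP/N))/N
      [5,7] N   >
        [5,6] "heard" : N/(NP/PP)
        [6,7] "city" : NP/PP
    [7,8] "cat" : NP/N

YES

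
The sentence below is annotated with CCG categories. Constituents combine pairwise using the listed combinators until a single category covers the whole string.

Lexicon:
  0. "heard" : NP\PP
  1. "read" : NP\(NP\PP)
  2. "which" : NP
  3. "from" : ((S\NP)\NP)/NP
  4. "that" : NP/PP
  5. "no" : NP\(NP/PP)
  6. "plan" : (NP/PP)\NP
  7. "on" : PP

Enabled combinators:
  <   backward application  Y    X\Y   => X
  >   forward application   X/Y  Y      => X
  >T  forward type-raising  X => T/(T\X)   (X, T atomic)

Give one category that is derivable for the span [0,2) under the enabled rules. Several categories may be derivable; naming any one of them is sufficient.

NP

[0,8] S   <
  [0,2] NP   <
    [0,1] "heard" : NP\PP
    [1,2] "read" : NP\(NP\PP)
  [2,8] S\NP   <
    [2,3] "which" : NP
    [3,8] (S\NP)\NP   >
      [3,4] "from" : ((S\NP)\NP)/NP
      [4,8] NP   >
        [4,7] NP/PP   <
          [4,6] NP   <
            [4,5] "that" : NP/PP
            [5,6] "no" : NP\(NP/PP)
          [6,7] "plan" : (NP/PP)\NP
        [7,8] "on" : PP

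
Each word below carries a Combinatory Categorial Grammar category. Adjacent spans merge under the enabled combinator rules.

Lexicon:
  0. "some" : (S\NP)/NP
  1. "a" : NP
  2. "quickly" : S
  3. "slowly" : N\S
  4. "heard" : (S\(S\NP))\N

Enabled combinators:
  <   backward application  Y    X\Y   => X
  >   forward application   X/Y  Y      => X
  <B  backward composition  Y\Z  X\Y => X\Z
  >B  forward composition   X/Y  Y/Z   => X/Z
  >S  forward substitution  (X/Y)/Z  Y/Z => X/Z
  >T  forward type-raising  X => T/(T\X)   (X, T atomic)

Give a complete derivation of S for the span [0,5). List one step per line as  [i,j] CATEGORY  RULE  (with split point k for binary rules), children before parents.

[0,1] (S\NP)/NP  lex  "some"
[1,2] NP  lex  "a"
[0,2] S\NP  >  k=1
[2,3] S  lex  "quickly"
[2,3] N/(N\S)  >T
[3,4] N\S  lex  "slowly"
[2,4] N  >  k=3
[4,5] (S\(S\NP))\N  lex  "heard"
[2,5] S\(S\NP)  <  k=4
[0,5] S  <  k=2

[0,5] S   <
  [0,2] S\NP   >
    [0,1] "some" : (S\NP)/NP
    [1,2] "a" : NP
  [2,5] S\(S\NP)   <
    [2,4] N   >
      [2,3] N/(N\S)   >T
        [2,3] "quickly" : S
      [3,4] "slowly" : N\S
    [4,5] "heard" : (S\(S\NP))\N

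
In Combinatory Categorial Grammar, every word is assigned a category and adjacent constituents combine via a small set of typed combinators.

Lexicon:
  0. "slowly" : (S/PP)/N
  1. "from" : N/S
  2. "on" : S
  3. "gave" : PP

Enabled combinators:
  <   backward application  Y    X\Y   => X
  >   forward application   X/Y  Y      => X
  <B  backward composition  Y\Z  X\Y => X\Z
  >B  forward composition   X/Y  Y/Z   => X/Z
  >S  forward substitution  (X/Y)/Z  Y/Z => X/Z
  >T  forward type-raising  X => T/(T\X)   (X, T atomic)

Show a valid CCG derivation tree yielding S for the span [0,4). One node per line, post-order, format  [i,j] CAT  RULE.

[0,1] (S/PP)/N  lex  "slowly"
[1,2] N/S  lex  "from"
[2,3] S  lex  "on"
[1,3] N  >  k=2
[0,3] S/PP  >  k=1
[3,4] PP  lex  "gave"
[0,4] S  >  k=3

[0,4] S   >
  [0,3] S/PP   >
    [0,1] "slowly" : (S/PP)/N
    [1,3] N   >
      [1,2] "from" : N/S
      [2,3] "on" : S
  [3,4] "gave" : PP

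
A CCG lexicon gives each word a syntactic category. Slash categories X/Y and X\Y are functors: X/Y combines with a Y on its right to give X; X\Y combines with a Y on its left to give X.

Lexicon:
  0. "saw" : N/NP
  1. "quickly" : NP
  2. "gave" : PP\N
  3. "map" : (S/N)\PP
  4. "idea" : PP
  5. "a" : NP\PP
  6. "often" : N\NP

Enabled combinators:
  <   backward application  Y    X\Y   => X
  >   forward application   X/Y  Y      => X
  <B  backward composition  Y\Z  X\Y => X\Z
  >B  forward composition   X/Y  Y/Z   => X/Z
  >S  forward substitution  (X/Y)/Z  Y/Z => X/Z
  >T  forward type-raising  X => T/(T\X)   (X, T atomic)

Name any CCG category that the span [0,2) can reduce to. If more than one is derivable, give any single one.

[0,7] S   >
  [0,4] S/N   <
    [0,3] PP   <
      [0,2] N   >
        [0,1] "saw" : N/NP
        [1,2] "quickly" : NP
      [2,3] "gave" : PP\N
    [3,4] "map" : (S/N)\PP
  [4,7] N   <
    [4,6] NP   >
      [4,5] NP/(NP\PP)   >T
        [4,5] "idea" : PP
      [5,6] "a" : NP\PP
    [6,7] "often" : N\NP

N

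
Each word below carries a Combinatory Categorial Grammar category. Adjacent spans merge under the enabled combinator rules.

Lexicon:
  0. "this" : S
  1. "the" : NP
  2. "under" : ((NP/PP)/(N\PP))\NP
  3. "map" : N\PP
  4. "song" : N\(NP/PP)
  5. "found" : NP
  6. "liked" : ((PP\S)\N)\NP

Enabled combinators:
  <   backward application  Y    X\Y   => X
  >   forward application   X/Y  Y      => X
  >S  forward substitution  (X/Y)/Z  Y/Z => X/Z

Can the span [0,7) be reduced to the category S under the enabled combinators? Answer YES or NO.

S NP ((NP/PP)/(N\PP))\NP N\PP N\(NP/PP) NP ((PP\S)\N)\NP
CKY chart[0,7] = {PP}; S ∉ chart

NO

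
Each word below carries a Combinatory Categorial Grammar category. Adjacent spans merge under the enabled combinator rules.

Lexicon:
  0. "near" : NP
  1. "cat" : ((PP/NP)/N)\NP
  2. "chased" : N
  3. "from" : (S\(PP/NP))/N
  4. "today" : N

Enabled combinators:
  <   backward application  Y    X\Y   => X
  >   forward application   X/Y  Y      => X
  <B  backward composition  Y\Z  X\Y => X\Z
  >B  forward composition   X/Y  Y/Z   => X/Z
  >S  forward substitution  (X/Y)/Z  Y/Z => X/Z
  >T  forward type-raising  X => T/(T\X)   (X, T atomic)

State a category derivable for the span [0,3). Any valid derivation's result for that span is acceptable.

PP/NP

[0,5] S   <
  [0,3] PP/NP   >
    [0,2] (PP/NP)/N   <
      [0,1] "near" : NP
      [1,2] "cat" : ((PP/NP)/N)\NP
    [2,3] "chased" : N
  [3,5] S\(PP/NP)   >
    [3,4] "from" : (S\(PP/NP))/N
    [4,5] "today" : N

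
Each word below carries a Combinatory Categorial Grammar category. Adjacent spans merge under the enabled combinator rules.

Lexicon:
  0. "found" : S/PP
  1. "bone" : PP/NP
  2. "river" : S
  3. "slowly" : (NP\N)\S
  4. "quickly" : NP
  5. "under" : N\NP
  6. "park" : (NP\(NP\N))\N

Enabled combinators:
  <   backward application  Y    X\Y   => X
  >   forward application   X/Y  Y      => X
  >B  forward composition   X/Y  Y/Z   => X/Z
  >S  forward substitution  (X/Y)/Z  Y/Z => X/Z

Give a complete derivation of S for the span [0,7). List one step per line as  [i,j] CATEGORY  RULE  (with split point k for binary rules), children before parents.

[0,1] S/PP  lex  "found"
[1,2] PP/NP  lex  "bone"
[2,3] S  lex  "river"
[3,4] (NP\N)\S  lex  "slowly"
[2,4] NP\N  <  k=3
[4,5] NP  lex  "quickly"
[5,6] N\NP  lex  "under"
[4,6] N  <  k=5
[6,7] (NP\(NP\N))\N  lex  "park"
[4,7] NP\(NP\N)  <  k=6
[2,7] NP  <  k=4
[1,7] PP  >  k=2
[0,7] S  >  k=1

[0,7] S   >
  [0,1] "found" : S/PP
  [1,7] PP   >
    [1,2] "bone" : PP/NP
    [2,7] NP   <
      [2,4] NP\N   <
        [2,3] "river" : S
        [3,4] "slowly" : (NP\N)\S
      [4,7] NP\(NP\N)   <
        [4,6] N   <
          [4,5] "quickly" : NP
          [5,6] "under" : N\NP
        [6,7] "park" : (NP\(NP\N))\N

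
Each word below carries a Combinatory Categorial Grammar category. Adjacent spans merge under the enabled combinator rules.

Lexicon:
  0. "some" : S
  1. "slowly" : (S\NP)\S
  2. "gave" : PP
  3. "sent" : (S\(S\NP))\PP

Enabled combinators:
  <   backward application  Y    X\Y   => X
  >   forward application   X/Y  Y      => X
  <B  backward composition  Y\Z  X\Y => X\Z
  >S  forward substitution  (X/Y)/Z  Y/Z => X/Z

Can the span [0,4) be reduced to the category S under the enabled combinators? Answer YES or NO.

[0,4] S   <
  [0,2] S\NP   <
    [0,1] "some" : S
    [1,2] "slowly" : (S\NP)\S
  [2,4] S\(S\NP)   <
    [2,3] "gave" : PP
    [3,4] "sent" : (S\(S\NP))\PP

YES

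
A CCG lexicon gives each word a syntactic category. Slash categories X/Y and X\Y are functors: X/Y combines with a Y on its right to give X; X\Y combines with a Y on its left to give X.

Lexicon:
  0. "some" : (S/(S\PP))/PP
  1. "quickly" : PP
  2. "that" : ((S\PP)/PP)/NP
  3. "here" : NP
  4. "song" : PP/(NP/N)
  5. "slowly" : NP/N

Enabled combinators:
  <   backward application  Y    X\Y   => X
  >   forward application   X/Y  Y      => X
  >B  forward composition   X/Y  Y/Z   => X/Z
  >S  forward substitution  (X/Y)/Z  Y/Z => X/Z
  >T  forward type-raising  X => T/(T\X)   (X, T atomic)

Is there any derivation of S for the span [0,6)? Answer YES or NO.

[0,6] S   >
  [0,2] S/(S\PP)   >
    [0,1] "some" : (S/(S\PP))/PP
    [1,2] "quickly" : PP
  [2,6] S\PP   >
    [2,4] (S\PP)/PP   >
      [2,3] "that" : ((S\PP)/PP)/NP
      [3,4] "here" : NP
    [4,6] PP   >
      [4,5] "song" : PP/(NP/N)
      [5,6] "slowly" : NP/N

YES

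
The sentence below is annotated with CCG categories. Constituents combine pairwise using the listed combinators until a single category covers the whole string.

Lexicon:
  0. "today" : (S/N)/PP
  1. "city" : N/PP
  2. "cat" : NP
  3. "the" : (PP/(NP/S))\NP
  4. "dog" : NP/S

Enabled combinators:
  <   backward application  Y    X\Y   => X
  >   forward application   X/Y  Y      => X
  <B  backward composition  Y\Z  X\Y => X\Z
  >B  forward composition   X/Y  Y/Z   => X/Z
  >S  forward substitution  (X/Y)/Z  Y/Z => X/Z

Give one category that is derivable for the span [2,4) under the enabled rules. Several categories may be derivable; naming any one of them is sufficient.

PP/(NP/S)

[0,5] S   >
  [0,2] S/PP   >S
    [0,1] "today" : (S/N)/PP
    [1,2] "city" : N/PP
  [2,5] PP   >
    [2,4] PP/(NP/S)   <
      [2,3] "cat" : NP
      [3,4] "the" : (PP/(NP/S))\NP
    [4,5] "dog" : NP/S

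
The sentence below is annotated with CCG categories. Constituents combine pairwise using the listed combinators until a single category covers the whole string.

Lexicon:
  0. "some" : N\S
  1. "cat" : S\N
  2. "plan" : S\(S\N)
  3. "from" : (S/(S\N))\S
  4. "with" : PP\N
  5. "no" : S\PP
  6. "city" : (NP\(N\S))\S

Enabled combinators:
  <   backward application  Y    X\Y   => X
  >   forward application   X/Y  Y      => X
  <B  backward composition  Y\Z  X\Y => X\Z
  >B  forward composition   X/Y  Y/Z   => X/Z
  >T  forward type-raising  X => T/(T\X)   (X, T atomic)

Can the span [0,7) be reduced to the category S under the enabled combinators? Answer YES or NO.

N\S S\N S\(S\N) (S/(S\N))\S PP\N S\PP (NP\(N\S))\S
CKY chart[0,7] = {N/(N\NP), NP, NP/(NP\NP), PP/(PP\NP), S/(S\NP)}; S ∉ chart

NO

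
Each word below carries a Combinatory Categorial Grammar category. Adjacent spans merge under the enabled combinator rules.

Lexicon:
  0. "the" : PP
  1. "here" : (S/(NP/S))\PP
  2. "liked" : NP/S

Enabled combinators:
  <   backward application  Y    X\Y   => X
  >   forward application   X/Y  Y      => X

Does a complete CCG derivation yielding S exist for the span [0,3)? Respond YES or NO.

[0,3] S   >
  [0,2] S/(NP/S)   <
    [0,1] "the" : PP
    [1,2] "here" : (S/(NP/S))\PP
  [2,3] "liked" : NP/S

YES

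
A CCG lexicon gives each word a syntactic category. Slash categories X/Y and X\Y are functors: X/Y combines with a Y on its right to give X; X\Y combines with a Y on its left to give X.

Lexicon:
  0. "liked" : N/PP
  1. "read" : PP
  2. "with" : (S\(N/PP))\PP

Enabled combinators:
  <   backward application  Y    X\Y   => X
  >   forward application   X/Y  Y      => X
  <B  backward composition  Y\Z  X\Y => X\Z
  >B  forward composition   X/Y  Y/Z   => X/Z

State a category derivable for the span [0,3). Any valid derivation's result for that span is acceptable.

[0,3] S   <
  [0,1] "liked" : N/PP
  [1,3] S\(N/PP)   <
    [1,2] "read" : PP
    [2,3] "with" : (S\(N/PP))\PP

S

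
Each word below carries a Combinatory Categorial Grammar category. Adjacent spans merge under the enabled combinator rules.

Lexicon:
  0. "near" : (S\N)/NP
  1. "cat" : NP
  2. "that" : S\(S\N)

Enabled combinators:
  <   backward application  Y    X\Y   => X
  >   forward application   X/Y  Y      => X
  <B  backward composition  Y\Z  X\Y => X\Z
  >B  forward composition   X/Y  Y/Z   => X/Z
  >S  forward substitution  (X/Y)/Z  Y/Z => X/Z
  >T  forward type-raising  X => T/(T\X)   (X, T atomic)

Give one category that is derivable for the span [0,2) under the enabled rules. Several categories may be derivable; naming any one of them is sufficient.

[0,3] S   <
  [0,2] S\N   >
    [0,1] "near" : (S\N)/NP
    [1,2] "cat" : NP
  [2,3] "that" : S\(S\N)

S\N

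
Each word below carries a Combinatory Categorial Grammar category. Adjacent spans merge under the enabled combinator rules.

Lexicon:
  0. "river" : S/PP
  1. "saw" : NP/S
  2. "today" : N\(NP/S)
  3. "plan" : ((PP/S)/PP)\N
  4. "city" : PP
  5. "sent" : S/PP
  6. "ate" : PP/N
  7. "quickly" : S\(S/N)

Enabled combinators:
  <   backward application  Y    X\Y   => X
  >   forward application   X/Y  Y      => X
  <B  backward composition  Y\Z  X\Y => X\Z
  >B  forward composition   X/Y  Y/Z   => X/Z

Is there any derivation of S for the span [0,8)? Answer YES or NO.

[0,8] S   >
  [0,1] "river" : S/PP
  [1,8] PP   >
    [1,5] PP/S   >
      [1,4] (PP/S)/PP   <
        [1,3] N   <
          [1,2] "saw" : NP/S
          [2,3] "today" : N\(NP/S)
        [3,4] "plan" : ((PP/S)/PP)\N
      [4,5] "city" : PP
    [5,8] S   <
      [5,7] S/N   >B
        [5,6] "sent" : S/PP
        [6,7] "ate" : PP/N
      [7,8] "quickly" : S\(S/N)

YES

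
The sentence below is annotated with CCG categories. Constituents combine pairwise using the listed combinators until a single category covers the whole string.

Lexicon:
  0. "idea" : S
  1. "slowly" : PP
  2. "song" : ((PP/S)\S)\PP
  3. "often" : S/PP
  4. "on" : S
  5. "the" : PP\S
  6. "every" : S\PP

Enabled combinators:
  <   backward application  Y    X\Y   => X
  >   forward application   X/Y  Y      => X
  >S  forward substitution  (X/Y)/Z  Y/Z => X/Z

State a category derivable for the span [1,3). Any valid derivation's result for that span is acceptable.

(PP/S)\S

[0,7] S   <
  [0,6] PP   >
    [0,3] PP/S   <
      [0,1] "idea" : S
      [1,3] (PP/S)\S   <
        [1,2] "slowly" : PP
        [2,3] "song" : ((PP/S)\S)\PP
    [3,6] S   >
      [3,4] "often" : S/PP
      [4,6] PP   <
        [4,5] "on" : S
        [5,6] "the" : PP\S
  [6,7] "every" : S\PP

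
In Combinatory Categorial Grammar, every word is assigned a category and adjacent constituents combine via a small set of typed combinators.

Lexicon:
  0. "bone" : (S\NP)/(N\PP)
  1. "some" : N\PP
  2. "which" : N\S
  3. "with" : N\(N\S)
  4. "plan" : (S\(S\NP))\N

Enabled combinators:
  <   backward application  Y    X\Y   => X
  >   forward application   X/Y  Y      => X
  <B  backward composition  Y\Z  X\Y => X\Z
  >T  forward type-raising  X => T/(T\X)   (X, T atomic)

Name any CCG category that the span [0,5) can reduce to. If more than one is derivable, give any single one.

S

[0,5] S   <
  [0,2] S\NP   >
    [0,1] "bone" : (S\NP)/(N\PP)
    [1,2] "some" : N\PP
  [2,5] S\(S\NP)   <
    [2,4] N   <
      [2,3] "which" : N\S
      [3,4] "with" : N\(N\S)
    [4,5] "plan" : (S\(S\NP))\N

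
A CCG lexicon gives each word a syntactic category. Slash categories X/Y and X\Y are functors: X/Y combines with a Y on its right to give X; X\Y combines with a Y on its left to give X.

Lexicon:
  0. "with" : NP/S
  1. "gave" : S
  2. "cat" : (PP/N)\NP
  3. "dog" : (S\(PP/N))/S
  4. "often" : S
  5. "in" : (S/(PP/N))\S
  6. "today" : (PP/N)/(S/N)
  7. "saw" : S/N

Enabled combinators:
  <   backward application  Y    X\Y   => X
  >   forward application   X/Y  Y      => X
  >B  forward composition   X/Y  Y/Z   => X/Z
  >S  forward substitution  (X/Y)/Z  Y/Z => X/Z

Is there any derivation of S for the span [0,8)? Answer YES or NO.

YES

[0,8] S   >
  [0,6] S/(PP/N)   <
    [0,5] S   <
      [0,3] PP/N   <
        [0,2] NP   >
          [0,1] "with" : NP/S
          [1,2] "gave" : S
        [2,3] "cat" : (PP/N)\NP
      [3,5] S\(PP/N)   >
        [3,4] "dog" : (S\(PP/N))/S
        [4,5] "often" : S
    [5,6] "in" : (S/(PP/N))\S
  [6,8] PP/N   >
    [6,7] "today" : (PP/N)/(S/N)
    [7,8] "saw" : S/N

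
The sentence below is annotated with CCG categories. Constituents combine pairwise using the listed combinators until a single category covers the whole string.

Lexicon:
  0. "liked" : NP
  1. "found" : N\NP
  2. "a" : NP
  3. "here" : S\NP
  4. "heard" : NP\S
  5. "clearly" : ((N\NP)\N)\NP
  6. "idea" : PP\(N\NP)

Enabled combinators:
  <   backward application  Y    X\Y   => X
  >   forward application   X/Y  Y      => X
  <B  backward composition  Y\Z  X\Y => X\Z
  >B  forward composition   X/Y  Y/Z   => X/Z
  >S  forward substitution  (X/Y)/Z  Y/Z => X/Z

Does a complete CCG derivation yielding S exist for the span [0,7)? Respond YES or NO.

NO

NP N\NP NP S\NP NP\S ((N\NP)\N)\NP PP\(N\NP)
CKY chart[0,7] = {PP}; S ∉ chart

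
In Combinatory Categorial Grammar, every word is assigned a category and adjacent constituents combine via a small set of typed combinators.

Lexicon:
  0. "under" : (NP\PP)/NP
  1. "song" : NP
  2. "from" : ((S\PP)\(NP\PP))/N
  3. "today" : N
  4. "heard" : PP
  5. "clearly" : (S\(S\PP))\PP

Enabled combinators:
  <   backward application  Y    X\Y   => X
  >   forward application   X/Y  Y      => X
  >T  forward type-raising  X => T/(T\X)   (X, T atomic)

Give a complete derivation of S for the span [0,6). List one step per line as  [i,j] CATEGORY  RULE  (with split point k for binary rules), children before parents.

[0,1] (NP\PP)/NP  lex  "under"
[1,2] NP  lex  "song"
[0,2] NP\PP  >  k=1
[2,3] ((S\PP)\(NP\PP))/N  lex  "from"
[3,4] N  lex  "today"
[2,4] (S\PP)\(NP\PP)  >  k=3
[0,4] S\PP  <  k=2
[4,5] PP  lex  "heard"
[5,6] (S\(S\PP))\PP  lex  "clearly"
[4,6] S\(S\PP)  <  k=5
[0,6] S  <  k=4

[0,6] S   <
  [0,4] S\PP   <
    [0,2] NP\PP   >
      [0,1] "under" : (NP\PP)/NP
      [1,2] "song" : NP
    [2,4] (S\PP)\(NP\PP)   >
      [2,3] "from" : ((S\PP)\(NP\PP))/N
      [3,4] "today" : N
  [4,6] S\(S\PP)   <
    [4,5] "heard" : PP
    [5,6] "clearly" : (S\(S\PP))\PP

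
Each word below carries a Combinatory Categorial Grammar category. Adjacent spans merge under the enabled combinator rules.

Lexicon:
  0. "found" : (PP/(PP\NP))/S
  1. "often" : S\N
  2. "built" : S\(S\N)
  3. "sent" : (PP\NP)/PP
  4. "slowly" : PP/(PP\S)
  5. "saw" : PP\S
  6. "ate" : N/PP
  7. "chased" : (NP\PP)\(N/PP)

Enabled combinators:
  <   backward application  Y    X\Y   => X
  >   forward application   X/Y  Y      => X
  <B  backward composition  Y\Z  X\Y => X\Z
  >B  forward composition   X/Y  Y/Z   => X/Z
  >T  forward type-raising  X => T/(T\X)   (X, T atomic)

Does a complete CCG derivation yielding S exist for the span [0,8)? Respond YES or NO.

NO

(PP/(PP\NP))/S S\N S\(S\N) (PP\NP)/PP PP/(PP\S) PP\S N/PP (NP\PP)\(N/PP)
CKY chart[0,8] = {N/(N\NP), NP, NP/(NP\NP), PP/(PP\NP), S/(S\NP)}; S ∉ chart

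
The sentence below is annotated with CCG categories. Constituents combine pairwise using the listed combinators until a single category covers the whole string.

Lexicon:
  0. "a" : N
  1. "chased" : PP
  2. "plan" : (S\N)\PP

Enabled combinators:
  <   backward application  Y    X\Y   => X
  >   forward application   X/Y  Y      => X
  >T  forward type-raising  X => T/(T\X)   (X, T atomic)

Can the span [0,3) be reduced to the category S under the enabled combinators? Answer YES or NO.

YES

[0,3] S   <
  [0,1] "a" : N
  [1,3] S\N   <
    [1,2] "chased" : PP
    [2,3] "plan" : (S\N)\PP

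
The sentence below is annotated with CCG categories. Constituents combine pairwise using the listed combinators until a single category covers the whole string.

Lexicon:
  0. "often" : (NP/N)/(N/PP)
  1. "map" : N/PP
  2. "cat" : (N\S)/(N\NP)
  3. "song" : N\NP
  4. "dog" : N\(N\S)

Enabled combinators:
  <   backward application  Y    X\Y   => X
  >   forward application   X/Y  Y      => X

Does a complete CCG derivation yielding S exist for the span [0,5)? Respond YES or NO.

NO

(NP/N)/(N/PP) N/PP (N\S)/(N\NP) N\NP N\(N\S)
CKY chart[0,5] = {NP}; S ∉ chart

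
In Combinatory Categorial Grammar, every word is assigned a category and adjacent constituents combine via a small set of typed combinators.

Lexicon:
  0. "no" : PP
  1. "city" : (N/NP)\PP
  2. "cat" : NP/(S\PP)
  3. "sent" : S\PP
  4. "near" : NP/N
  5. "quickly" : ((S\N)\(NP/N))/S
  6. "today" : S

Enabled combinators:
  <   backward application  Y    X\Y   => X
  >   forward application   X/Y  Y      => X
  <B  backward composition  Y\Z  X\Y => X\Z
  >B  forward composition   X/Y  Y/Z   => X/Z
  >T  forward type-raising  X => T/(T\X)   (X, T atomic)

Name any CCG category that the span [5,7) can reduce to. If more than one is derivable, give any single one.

[0,7] S   <
  [0,4] N   >
    [0,2] N/NP   <
      [0,1] "no" : PP
      [1,2] "city" : (N/NP)\PP
    [2,4] NP   >
      [2,3] "cat" : NP/(S\PP)
      [3,4] "sent" : S\PP
  [4,7] S\N   <
    [4,5] "near" : NP/N
    [5,7] (S\N)\(NP/N)   >
      [5,6] "quickly" : ((S\N)\(NP/N))/S
      [6,7] "today" : S

(S\N)\(NP/N)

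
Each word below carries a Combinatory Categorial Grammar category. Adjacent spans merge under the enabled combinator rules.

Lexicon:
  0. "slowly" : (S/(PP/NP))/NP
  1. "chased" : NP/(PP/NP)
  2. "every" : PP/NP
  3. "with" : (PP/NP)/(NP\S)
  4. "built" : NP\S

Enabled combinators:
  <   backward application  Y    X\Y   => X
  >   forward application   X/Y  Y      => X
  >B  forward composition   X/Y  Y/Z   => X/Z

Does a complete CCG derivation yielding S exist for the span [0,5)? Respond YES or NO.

YES

[0,5] S   >
  [0,3] S/(PP/NP)   >
    [0,1] "slowly" : (S/(PP/NP))/NP
    [1,3] NP   >
      [1,2] "chased" : NP/(PP/NP)
      [2,3] "every" : PP/NP
  [3,5] PP/NP   >
    [3,4] "with" : (PP/NP)/(NP\S)
    [4,5] "built" : NP\S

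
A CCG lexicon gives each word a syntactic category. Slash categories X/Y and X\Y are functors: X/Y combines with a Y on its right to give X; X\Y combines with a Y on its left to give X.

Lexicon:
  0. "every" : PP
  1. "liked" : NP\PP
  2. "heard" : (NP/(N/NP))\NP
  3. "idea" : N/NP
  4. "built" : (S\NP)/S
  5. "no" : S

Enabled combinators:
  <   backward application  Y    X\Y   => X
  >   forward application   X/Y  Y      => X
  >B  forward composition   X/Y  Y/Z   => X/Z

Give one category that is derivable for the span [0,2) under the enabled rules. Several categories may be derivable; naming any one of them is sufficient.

NP

[0,6] S   <
  [0,4] NP   >
    [0,3] NP/(N/NP)   <
      [0,2] NP   <
        [0,1] "every" : PP
        [1,2] "liked" : NP\PP
      [2,3] "heard" : (NP/(N/NP))\NP
    [3,4] "idea" : N/NP
  [4,6] S\NP   >
    [4,5] "built" : (S\NP)/S
    [5,6] "no" : S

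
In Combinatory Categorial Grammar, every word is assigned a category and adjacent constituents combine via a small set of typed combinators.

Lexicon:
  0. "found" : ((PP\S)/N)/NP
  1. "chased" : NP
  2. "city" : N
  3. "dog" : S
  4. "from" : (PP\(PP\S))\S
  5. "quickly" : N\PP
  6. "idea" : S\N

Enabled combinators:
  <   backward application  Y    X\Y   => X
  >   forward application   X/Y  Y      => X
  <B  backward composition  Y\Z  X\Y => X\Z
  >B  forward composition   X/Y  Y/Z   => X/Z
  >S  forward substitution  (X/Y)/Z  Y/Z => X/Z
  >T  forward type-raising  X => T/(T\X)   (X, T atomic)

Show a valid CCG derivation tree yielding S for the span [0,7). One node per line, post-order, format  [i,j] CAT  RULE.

[0,7] S   <
  [0,6] N   <
    [0,5] PP   <
      [0,3] PP\S   >
        [0,2] (PP\S)/N   >
          [0,1] "found" : ((PP\S)/N)/NP
          [1,2] "chased" : NP
        [2,3] "city" : N
      [3,5] PP\(PP\S)   <
        [3,4] "dog" : S
        [4,5] "from" : (PP\(PP\S))\S
    [5,6] "quickly" : N\PP
  [6,7] "idea" : S\N

[0,1] ((PP\S)/N)/NP  lex  "found"
[1,2] NP  lex  "chased"
[0,2] (PP\S)/N  >  k=1
[2,3] N  lex  "city"
[0,3] PP\S  >  k=2
[3,4] S  lex  "dog"
[4,5] (PP\(PP\S))\S  lex  "from"
[3,5] PP\(PP\S)  <  k=4
[0,5] PP  <  k=3
[5,6] N\PP  lex  "quickly"
[0,6] N  <  k=5
[6,7] S\N  lex  "idea"
[0,7] S  <  k=6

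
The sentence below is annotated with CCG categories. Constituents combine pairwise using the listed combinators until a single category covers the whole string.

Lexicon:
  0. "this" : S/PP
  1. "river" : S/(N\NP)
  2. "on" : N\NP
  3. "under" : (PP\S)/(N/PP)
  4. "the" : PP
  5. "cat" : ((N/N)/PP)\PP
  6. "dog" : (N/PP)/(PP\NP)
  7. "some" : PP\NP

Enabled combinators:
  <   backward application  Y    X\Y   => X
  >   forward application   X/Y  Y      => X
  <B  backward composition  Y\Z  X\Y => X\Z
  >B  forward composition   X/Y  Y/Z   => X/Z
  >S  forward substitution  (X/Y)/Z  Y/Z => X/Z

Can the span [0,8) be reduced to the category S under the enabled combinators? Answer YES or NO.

[0,8] S   >
  [0,1] "this" : S/PP
  [1,8] PP   <
    [1,3] S   >
      [1,2] "river" : S/(N\NP)
      [2,3] "on" : N\NP
    [3,8] PP\S   >
      [3,4] "under" : (PP\S)/(N/PP)
      [4,8] N/PP   >S
        [4,6] (N/N)/PP   <
          [4,5] "the" : PP
          [5,6] "cat" : ((N/N)/PP)\PP
        [6,8] N/PP   >
          [6,7] "dog" : (N/PP)/(PP\NP)
          [7,8] "some" : PP\NP

YES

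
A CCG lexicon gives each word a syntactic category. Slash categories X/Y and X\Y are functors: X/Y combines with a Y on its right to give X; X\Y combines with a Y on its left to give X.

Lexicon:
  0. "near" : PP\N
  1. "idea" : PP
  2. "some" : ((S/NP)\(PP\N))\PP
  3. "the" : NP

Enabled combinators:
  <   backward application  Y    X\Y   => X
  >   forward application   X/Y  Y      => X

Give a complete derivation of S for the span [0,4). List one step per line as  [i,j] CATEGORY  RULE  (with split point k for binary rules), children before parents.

[0,1] PP\N  lex  "near"
[1,2] PP  lex  "idea"
[2,3] ((S/NP)\(PP\N))\PP  lex  "some"
[1,3] (S/NP)\(PP\N)  <  k=2
[0,3] S/NP  <  k=1
[3,4] NP  lex  "the"
[0,4] S  >  k=3

[0,4] S   >
  [0,3] S/NP   <
    [0,1] "near" : PP\N
    [1,3] (S/NP)\(PP\N)   <
      [1,2] "idea" : PP
      [2,3] "some" : ((S/NP)\(PP\N))\PP
  [3,4] "the" : NP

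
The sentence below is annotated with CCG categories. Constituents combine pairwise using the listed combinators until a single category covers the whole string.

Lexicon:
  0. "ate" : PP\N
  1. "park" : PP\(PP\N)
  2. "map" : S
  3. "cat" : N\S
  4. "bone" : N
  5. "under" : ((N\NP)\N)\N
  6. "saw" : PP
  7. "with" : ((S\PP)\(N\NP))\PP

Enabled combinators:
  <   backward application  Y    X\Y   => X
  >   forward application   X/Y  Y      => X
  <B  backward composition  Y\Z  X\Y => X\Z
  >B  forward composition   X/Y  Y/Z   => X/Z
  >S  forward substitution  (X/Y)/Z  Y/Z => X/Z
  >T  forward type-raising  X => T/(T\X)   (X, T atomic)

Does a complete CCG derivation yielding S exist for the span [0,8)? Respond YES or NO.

YES

[0,8] S   <
  [0,2] PP   <
    [0,1] "ate" : PP\N
    [1,2] "park" : PP\(PP\N)
  [2,8] S\PP   <
    [2,6] N\NP   <
      [2,4] N   <
        [2,3] "map" : S
        [3,4] "cat" : N\S
      [4,6] (N\NP)\N   <
        [4,5] "bone" : N
        [5,6] "under" : ((N\NP)\N)\N
    [6,8] (S\PP)\(N\NP)   <
      [6,7] "saw" : PP
      [7,8] "with" : ((S\PP)\(N\NP))\PP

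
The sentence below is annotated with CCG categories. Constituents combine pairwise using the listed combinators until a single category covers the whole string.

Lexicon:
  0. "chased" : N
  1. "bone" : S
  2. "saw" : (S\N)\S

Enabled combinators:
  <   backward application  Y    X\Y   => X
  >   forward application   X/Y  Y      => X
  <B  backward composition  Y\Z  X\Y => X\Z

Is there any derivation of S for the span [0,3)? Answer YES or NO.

[0,3] S   <
  [0,1] "chased" : N
  [1,3] S\N   <
    [1,2] "bone" : S
    [2,3] "saw" : (S\N)\S

YES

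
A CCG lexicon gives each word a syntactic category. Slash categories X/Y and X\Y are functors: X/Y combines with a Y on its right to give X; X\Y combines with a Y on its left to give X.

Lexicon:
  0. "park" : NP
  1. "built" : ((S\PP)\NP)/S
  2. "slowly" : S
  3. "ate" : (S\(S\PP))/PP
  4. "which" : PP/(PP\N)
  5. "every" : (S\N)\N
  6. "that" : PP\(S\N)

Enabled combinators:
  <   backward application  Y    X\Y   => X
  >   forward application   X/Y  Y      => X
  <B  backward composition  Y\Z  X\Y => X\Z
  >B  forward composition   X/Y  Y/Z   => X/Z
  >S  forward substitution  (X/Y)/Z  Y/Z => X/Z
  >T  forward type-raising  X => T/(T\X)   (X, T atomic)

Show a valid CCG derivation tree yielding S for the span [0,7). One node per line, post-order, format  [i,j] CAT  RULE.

[0,7] S   <
  [0,3] S\PP   <
    [0,1] "park" : NP
    [1,3] (S\PP)\NP   >
      [1,2] "built" : ((S\PP)\NP)/S
      [2,3] "slowly" : S
  [3,7] S\(S\PP)   >
    [3,4] "ate" : (S\(S\PP))/PP
    [4,7] PP   >
      [4,5] "which" : PP/(PP\N)
      [5,7] PP\N   <B
        [5,6] "every" : (S\N)\N
        [6,7] "that" : PP\(S\N)

[0,1] NP  lex  "park"
[1,2] ((S\PP)\NP)/S  lex  "built"
[2,3] S  lex  "slowly"
[1,3] (S\PP)\NP  >  k=2
[0,3] S\PP  <  k=1
[3,4] (S\(S\PP))/PP  lex  "ate"
[4,5] PP/(PP\N)  lex  "which"
[5,6] (S\N)\N  lex  "every"
[6,7] PP\(S\N)  lex  "that"
[5,7] PP\N  <B  k=6
[4,7] PP  >  k=5
[3,7] S\(S\PP)  >  k=4
[0,7] S  <  k=3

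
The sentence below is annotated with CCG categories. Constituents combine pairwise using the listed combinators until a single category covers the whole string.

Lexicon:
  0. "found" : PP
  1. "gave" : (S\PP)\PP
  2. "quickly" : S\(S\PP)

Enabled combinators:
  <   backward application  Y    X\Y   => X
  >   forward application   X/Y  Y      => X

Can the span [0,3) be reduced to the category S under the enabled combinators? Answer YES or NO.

YES

[0,3] S   <
  [0,2] S\PP   <
    [0,1] "found" : PP
    [1,2] "gave" : (S\PP)\PP
  [2,3] "quickly" : S\(S\PP)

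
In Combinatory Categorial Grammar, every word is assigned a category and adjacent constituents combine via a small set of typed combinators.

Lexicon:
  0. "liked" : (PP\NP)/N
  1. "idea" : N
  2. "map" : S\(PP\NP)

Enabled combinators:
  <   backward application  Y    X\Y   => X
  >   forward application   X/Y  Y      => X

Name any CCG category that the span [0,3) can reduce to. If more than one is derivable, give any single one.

S

[0,3] S   <
  [0,2] PP\NP   >
    [0,1] "liked" : (PP\NP)/N
    [1,2] "idea" : N
  [2,3] "map" : S\(PP\NP)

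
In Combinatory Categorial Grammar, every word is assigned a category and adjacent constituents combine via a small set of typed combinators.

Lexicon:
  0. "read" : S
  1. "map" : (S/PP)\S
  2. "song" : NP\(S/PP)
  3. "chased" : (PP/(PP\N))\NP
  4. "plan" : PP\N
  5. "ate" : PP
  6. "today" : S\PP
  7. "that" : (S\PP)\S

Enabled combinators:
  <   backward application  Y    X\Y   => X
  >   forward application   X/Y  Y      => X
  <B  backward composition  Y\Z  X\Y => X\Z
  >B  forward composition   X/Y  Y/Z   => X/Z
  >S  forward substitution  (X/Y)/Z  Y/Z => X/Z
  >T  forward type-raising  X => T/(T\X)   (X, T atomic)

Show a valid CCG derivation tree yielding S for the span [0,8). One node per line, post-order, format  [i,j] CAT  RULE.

[0,8] S   <
  [0,5] PP   >
    [0,4] PP/(PP\N)   <
      [0,3] NP   <
        [0,1] "read" : S
        [1,3] NP\S   <B
          [1,2] "map" : (S/PP)\S
          [2,3] "song" : NP\(S/PP)
      [3,4] "chased" : (PP/(PP\N))\NP
    [4,5] "plan" : PP\N
  [5,8] S\PP   <
    [5,7] S   <
      [5,6] "ate" : PP
      [6,7] "today" : S\PP
    [7,8] "that" : (S\PP)\S

[0,1] S  lex  "read"
[1,2] (S/PP)\S  lex  "map"
[2,3] NP\(S/PP)  lex  "song"
[1,3] NP\S  <B  k=2
[0,3] NP  <  k=1
[3,4] (PP/(PP\N))\NP  lex  "chased"
[0,4] PP/(PP\N)  <  k=3
[4,5] PP\N  lex  "plan"
[0,5] PP  >  k=4
[5,6] PP  lex  "ate"
[6,7] S\PP  lex  "today"
[5,7] S  <  k=6
[7,8] (S\PP)\S  lex  "that"
[5,8] S\PP  <  k=7
[0,8] S  <  k=5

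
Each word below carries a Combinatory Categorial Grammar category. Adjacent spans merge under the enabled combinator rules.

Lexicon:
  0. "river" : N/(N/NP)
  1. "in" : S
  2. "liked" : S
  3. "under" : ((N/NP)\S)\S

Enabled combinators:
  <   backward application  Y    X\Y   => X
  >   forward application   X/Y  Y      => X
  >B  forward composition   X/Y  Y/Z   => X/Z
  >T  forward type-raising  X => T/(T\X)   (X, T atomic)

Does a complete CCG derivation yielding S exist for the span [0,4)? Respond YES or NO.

NO

N/(N/NP) S S ((N/NP)\S)\S
CKY chart[0,4] = {N, N/(N\N), NP/(NP\N), PP/(PP\N), S/(S\N)}; S ∉ chart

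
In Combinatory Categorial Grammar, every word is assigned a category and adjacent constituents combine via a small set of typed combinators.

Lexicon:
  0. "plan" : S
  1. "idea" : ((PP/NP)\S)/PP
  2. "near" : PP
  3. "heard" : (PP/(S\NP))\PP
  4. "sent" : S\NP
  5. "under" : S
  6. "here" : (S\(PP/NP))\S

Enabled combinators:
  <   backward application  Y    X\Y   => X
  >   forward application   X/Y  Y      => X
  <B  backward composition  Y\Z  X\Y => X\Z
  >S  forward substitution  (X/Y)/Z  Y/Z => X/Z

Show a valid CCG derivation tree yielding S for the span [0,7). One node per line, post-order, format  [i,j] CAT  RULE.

[0,7] S   <
  [0,5] PP/NP   <
    [0,1] "plan" : S
    [1,5] (PP/NP)\S   >
      [1,2] "idea" : ((PP/NP)\S)/PP
      [2,5] PP   >
        [2,4] PP/(S\NP)   <
          [2,3] "near" : PP
          [3,4] "heard" : (PP/(S\NP))\PP
        [4,5] "sent" : S\NP
  [5,7] S\(PP/NP)   <
    [5,6] "under" : S
    [6,7] "here" : (S\(PP/NP))\S

[0,1] S  lex  "plan"
[1,2] ((PP/NP)\S)/PP  lex  "idea"
[2,3] PP  lex  "near"
[3,4] (PP/(S\NP))\PP  lex  "heard"
[2,4] PP/(S\NP)  <  k=3
[4,5] S\NP  lex  "sent"
[2,5] PP  >  k=4
[1,5] (PP/NP)\S  >  k=2
[0,5] PP/NP  <  k=1
[5,6] S  lex  "under"
[6,7] (S\(PP/NP))\S  lex  "here"
[5,7] S\(PP/NP)  <  k=6
[0,7] S  <  k=5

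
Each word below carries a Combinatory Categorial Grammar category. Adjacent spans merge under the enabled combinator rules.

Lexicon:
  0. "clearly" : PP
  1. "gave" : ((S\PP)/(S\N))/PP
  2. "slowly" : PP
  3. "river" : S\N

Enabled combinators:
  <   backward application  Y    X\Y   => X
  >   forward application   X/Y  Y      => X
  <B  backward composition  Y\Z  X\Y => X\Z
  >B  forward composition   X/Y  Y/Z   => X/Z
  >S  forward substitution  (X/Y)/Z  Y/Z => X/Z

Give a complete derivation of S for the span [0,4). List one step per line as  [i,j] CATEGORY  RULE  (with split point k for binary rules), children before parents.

[0,4] S   <
  [0,1] "clearly" : PP
  [1,4] S\PP   >
    [1,3] (S\PP)/(S\N)   >
      [1,2] "gave" : ((S\PP)/(S\N))/PP
      [2,3] "slowly" : PP
    [3,4] "river" : S\N

[0,1] PP  lex  "clearly"
[1,2] ((S\PP)/(S\N))/PP  lex  "gave"
[2,3] PP  lex  "slowly"
[1,3] (S\PP)/(S\N)  >  k=2
[3,4] S\N  lex  "river"
[1,4] S\PP  >  k=3
[0,4] S  <  k=1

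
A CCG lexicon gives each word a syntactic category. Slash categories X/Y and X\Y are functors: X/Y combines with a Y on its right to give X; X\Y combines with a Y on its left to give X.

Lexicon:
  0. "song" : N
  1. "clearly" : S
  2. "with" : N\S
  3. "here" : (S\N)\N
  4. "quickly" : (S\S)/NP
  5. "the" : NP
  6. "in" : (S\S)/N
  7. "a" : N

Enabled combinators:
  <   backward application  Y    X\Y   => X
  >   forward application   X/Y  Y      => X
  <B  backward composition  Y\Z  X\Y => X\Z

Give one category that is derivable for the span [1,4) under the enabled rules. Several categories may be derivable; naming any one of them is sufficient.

S\N

[0,8] S   <
  [0,1] "song" : N
  [1,8] S\N   <B
    [1,4] S\N   <
      [1,3] N   <
        [1,2] "clearly" : S
        [2,3] "with" : N\S
      [3,4] "here" : (S\N)\N
    [4,8] S\S   <B
      [4,6] S\S   >
        [4,5] "quickly" : (S\S)/NP
        [5,6] "the" : NP
      [6,8] S\S   >
        [6,7] "in" : (S\S)/N
        [7,8] "a" : N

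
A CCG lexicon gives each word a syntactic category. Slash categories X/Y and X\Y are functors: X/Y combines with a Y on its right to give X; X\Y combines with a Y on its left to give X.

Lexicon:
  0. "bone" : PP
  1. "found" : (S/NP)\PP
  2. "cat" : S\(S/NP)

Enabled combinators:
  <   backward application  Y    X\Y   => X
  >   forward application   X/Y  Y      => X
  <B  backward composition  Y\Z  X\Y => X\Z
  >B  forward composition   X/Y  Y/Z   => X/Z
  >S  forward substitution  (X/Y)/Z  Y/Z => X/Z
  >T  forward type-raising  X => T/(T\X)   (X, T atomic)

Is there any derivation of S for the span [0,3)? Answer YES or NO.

YES

[0,3] S   >
  [0,1] S/(S\PP)   >T
    [0,1] "bone" : PP
  [1,3] S\PP   <B
    [1,2] "found" : (S/NP)\PP
    [2,3] "cat" : S\(S/NP)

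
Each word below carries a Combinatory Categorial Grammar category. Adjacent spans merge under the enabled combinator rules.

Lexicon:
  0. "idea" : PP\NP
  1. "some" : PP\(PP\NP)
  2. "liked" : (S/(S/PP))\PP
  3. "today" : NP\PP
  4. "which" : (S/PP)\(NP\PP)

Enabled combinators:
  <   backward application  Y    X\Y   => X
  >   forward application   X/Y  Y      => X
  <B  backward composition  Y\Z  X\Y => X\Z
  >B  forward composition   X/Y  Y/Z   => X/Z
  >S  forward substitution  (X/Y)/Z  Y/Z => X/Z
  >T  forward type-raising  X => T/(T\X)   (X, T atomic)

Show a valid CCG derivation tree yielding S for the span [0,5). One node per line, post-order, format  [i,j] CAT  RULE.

[0,1] PP\NP  lex  "idea"
[1,2] PP\(PP\NP)  lex  "some"
[0,2] PP  <  k=1
[2,3] (S/(S/PP))\PP  lex  "liked"
[0,3] S/(S/PP)  <  k=2
[3,4] NP\PP  lex  "today"
[4,5] (S/PP)\(NP\PP)  lex  "which"
[3,5] S/PP  <  k=4
[0,5] S  >  k=3

[0,5] S   >
  [0,3] S/(S/PP)   <
    [0,2] PP   <
      [0,1] "idea" : PP\NP
      [1,2] "some" : PP\(PP\NP)
    [2,3] "liked" : (S/(S/PP))\PP
  [3,5] S/PP   <
    [3,4] "today" : NP\PP
    [4,5] "which" : (S/PP)\(NP\PP)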